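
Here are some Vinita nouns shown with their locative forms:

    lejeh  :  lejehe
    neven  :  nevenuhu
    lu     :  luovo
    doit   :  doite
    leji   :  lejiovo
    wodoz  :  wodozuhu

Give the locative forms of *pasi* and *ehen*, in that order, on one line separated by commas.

The alternation tracks the final sound of the stem — -e when the stem ends in a voiceless consonant (*lejeh*, *doit*); -uhu when the stem ends in a voiced consonant (*neven*, *wodoz*); -ovo when the stem ends in a vowel (*lu*, *leji*).
Since the final sound of *pasi* is /i/ (a vowel), it takes -ovo, giving *pasiovo*.
Since the final sound of *ehen* is /n/ (a voiced consonant), it takes -uhu, giving *ehenuhu*.

pasiovo, ehenuhu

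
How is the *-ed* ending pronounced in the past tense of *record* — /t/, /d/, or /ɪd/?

/ɪd/

The stem *record* ends in /t/ or /d/.
The -ed suffix is realized as /ɪd/ after /t, d/; as /t/ after other voiceless consonants; and as /d/ after other voiced sounds.
So -ed on *record* is pronounced /ɪd/.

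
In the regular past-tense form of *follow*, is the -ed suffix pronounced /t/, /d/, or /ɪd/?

/d/

The stem *follow* ends in a voiced sound other than /d/.
The -ed suffix is realized as /ɪd/ after /t, d/; as /t/ after other voiceless consonants; and as /d/ after other voiced sounds.
So -ed on *follow* is pronounced /d/.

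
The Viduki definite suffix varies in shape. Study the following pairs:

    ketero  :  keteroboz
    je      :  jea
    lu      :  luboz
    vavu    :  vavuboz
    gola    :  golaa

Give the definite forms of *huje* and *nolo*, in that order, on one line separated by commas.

hujea, noloboz

The suffix is conditioned by the last vowel: -boz when the last vowel of the stem is a rounded vowel (*ketero*, *lu*, *vavu*); -a when the last vowel of the stem is an unrounded vowel (*je*, *gola*).
*huje*: last vowel = /e/, an unrounded vowel → -a → *hujea*.
Since the last vowel of *nolo* is /o/ (a rounded vowel), it takes -boz, giving *noloboz*.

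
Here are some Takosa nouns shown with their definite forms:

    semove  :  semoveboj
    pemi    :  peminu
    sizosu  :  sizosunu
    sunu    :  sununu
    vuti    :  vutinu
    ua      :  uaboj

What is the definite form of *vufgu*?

vufgunu

The alternation tracks the last vowel of the stem — -nu when the last vowel of the stem is a high vowel (*pemi*, *sizosu*, *sunu*, *vuti*); -boj when the last vowel of the stem is a non-high vowel (*semove*, *ua*).
*vufgu*: last vowel = /u/, a high vowel → -nu → *vufgunu*.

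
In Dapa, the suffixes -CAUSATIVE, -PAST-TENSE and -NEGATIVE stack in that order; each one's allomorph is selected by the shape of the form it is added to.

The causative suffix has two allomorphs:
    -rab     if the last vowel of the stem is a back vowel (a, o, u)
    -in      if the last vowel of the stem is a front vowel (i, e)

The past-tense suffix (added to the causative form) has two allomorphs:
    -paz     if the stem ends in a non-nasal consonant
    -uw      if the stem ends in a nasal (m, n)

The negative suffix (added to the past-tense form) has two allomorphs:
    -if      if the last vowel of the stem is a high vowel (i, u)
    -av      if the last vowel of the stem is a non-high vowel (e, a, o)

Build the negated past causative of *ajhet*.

Since the last vowel of *ajhet* is /e/ (a front vowel), it takes -in, giving *ajhetin*.
The causative form *ajhetin*: final consonant = /n/, a nasal → -uw → *ajhetinuw*.
The last vowel of the past-tense form *ajhetinuw* is /u/, which is a high vowel, so the negative suffix is -if, giving *ajhetinuwif*.

ajhetinuwif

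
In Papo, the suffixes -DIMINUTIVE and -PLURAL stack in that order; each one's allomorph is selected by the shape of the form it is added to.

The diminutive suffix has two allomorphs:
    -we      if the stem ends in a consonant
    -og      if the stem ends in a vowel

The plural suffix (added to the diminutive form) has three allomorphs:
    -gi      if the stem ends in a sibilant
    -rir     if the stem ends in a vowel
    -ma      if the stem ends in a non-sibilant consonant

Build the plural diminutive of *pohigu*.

The final sound of *pohigu* is /u/, which is a vowel, so the diminutive suffix is -og, giving *pohiguog*.
Since the final sound of the diminutive form *pohiguog* is /g/ (a non-sibilant consonant), it takes -ma, giving *pohiguogma*.

pohiguogma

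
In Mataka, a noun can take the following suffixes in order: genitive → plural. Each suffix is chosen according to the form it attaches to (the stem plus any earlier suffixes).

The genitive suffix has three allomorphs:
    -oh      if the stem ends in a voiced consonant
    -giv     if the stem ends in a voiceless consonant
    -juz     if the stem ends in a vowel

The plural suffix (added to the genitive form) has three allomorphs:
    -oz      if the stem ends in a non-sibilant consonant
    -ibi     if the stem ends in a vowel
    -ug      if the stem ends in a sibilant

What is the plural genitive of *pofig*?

Since the final sound of *pofig* is /g/ (a voiced consonant), it takes -oh, giving *pofigoh*.
Since the final sound of the genitive form *pofigoh* is /h/ (a non-sibilant consonant), it takes -oz, giving *pofigohoz*.

pofigohoz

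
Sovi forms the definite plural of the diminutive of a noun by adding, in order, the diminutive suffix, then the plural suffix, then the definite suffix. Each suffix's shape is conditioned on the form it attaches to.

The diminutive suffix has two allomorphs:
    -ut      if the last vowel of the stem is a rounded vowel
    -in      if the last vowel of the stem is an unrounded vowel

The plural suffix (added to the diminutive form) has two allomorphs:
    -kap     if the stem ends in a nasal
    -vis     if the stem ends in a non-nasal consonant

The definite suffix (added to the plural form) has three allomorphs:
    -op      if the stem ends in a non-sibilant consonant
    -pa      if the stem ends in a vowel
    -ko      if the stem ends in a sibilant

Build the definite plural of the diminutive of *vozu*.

vozuutvisko

Since the last vowel of *vozu* is /u/ (a rounded vowel), it takes -ut, giving *vozuut*.
Since the final consonant of the diminutive form *vozuut* is /t/ (non-nasal), it takes -vis, giving *vozuutvis*.
Since the final sound of the plural form *vozuutvis* is /s/ (a sibilant), it takes -ko, giving *vozuutvisko*.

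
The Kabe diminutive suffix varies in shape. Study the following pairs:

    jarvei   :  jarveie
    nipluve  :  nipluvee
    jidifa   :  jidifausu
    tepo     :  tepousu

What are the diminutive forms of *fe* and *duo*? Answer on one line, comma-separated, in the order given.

Looking at the last vowel of each stem: -e when the last vowel of the stem is a front vowel (*jarvei*, *nipluve*); -usu when the last vowel of the stem is a back vowel (*jidifa*, *tepo*).
Since the last vowel of *fe* is /e/ (a front vowel), it takes -e, giving *fee*.
*duo*: last vowel = /o/, a back vowel → -usu → *duousu*.

fee, duousu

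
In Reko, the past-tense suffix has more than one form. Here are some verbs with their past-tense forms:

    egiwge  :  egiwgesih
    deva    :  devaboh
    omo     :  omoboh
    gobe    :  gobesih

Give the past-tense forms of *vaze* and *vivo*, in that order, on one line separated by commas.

vazesih, vivoboh

The suffix is conditioned by the last vowel: -sih when the last vowel of the stem is a front vowel (*egiwge*, *gobe*); -boh when the last vowel of the stem is a back vowel (*deva*, *omo*).
*vaze*: last vowel = /e/, a front vowel → -sih → *vazesih*.
*vivo* — last vowel /o/ (a back vowel) → -boh → *vivoboh*.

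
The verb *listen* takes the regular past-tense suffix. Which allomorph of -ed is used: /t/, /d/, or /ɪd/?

/d/

The stem *listen* ends in a voiced sound other than /d/.
The -ed suffix is realized as /ɪd/ after /t, d/; as /t/ after other voiceless consonants; and as /d/ after other voiced sounds.
So -ed on *listen* is pronounced /d/.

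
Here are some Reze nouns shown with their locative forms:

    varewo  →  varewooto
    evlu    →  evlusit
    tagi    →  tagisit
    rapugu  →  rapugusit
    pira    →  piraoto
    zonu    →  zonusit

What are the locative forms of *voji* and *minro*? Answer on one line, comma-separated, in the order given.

Looking at the last vowel of each stem: -sit when the last vowel of the stem is a high vowel (*evlu*, *tagi*, *rapugu*, *zonu*); -oto when the last vowel of the stem is a non-high vowel (*varewo*, *pira*).
*voji* — last vowel /i/ (a high vowel) → -sit → *vojisit*.
The last vowel of *minro* is /o/, which is a non-high vowel, so the suffix is -oto, giving *minrooto*.

vojisit, minrooto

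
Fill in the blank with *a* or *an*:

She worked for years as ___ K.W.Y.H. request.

The indefinite article is chosen by the initial *sound* of the following word, not its spelling.
The initialism *K.W.Y.H.* is read letter by letter; the first letter, K, is pronounced /keɪ/, which begins with a consonant sound.
So the article is *a*: She worked for years as a K.W.Y.H. request.

a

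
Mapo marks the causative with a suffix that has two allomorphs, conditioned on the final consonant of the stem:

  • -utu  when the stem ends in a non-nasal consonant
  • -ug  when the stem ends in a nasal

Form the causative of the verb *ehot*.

ehotutu

*ehot* — final consonant /t/ (non-nasal) → -utu → *ehotutu*.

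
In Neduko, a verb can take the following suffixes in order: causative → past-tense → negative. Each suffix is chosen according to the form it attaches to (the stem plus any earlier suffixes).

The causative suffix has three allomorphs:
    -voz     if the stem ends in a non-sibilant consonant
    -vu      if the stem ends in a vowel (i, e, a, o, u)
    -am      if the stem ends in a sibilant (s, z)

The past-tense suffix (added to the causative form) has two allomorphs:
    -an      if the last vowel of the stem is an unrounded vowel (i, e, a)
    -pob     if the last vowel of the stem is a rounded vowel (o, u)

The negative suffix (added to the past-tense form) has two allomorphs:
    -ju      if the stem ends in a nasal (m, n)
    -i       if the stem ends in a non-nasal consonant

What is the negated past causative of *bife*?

The final sound of *bife* is /e/, which is a vowel, so the causative suffix is -vu, giving *bifevu*.
The last vowel of the causative form *bifevu* is /u/, which is a rounded vowel, so the past-tense suffix is -pob, giving *bifevupob*.
Since the final consonant of the past-tense form *bifevupob* is /b/ (non-nasal), it takes -i, giving *bifevupobi*.

bifevupobi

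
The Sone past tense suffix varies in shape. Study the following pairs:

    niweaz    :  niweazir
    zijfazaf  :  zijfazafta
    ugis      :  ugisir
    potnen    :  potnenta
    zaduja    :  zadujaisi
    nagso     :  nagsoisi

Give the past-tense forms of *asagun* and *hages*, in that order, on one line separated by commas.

Looking at the final sound of each stem: -ir when the stem ends in a sibilant (*niweaz*, *ugis*); -ta when the stem ends in a non-sibilant consonant (*zijfazaf*, *potnen*); -isi when the stem ends in a vowel (*zaduja*, *nagso*).
The final sound of *asagun* is /n/, which is a non-sibilant consonant, so the suffix is -ta, giving *asagunta*.
Since the final sound of *hages* is /s/ (a sibilant), it takes -ir, giving *hagesir*.

asagunta, hagesir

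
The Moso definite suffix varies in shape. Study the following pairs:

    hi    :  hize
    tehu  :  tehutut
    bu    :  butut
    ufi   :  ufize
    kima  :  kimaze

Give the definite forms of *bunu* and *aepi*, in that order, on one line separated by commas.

Looking at the last vowel of each stem: -tut when the last vowel of the stem is a rounded vowel (*tehu*, *bu*); -ze when the last vowel of the stem is an unrounded vowel (*hi*, *ufi*, *kima*).
Since the last vowel of *bunu* is /u/ (a rounded vowel), it takes -tut, giving *bunutut*.
Since the last vowel of *aepi* is /i/ (an unrounded vowel), it takes -ze, giving *aepize*.

bunutut, aepize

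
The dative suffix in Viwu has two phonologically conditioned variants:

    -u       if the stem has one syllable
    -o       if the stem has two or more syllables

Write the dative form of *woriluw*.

*woriluw* has 3 syllables, so the suffix is -o, giving *woriluwo*.

woriluwo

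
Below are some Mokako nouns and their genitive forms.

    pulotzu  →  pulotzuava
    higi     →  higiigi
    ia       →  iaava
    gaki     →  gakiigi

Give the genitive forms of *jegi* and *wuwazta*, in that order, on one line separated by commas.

jegiigi, wuwaztaava

The pattern is front/back vowel harmony: -igi when the last vowel of the stem is a front vowel (*higi*, *gaki*); -ava when the last vowel of the stem is a back vowel (*pulotzu*, *ia*).
The last vowel of *jegi* is /i/, which is a front vowel, so the suffix is -igi, giving *jegiigi*.
*wuwazta* — last vowel /a/ (a back vowel) → -ava → *wuwaztaava*.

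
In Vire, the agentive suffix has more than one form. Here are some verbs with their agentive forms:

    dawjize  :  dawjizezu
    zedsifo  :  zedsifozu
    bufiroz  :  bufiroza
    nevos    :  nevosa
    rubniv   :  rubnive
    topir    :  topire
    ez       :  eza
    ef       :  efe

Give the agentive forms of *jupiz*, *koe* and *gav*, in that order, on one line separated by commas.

The pattern is sibilance of the final sound: -a when the stem ends in a sibilant (*bufiroz*, *nevos*, *ez*); -e when the stem ends in a non-sibilant consonant (*rubniv*, *topir*, *ef*); -zu when the stem ends in a vowel (*dawjize*, *zedsifo*).
The final sound of *jupiz* is /z/, which is a sibilant, so the suffix is -a, giving *jupiza*.
The final sound of *koe* is /e/, which is a vowel, so the suffix is -zu, giving *koezu*.
*gav* — final sound /v/ (a non-sibilant consonant) → -e → *gave*.

jupiza, koezu, gave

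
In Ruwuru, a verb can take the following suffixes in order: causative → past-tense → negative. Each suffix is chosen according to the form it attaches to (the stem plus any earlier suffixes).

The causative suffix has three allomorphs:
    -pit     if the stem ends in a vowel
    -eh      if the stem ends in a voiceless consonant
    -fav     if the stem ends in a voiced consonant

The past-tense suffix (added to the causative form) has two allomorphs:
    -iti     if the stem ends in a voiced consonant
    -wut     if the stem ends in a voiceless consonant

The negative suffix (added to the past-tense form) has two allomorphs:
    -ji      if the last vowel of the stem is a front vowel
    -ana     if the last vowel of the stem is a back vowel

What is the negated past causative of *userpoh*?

userpohehwutana

Since the final sound of *userpoh* is /h/ (a voiceless consonant), it takes -eh, giving *userpoheh*.
The final consonant of the causative form *userpoheh* is /h/, which is voiceless, so the past-tense suffix is -wut, giving *userpohehwut*.
The last vowel of the past-tense form *userpohehwut* is /u/, which is a back vowel, so the negative suffix is -ana, giving *userpohehwutana*.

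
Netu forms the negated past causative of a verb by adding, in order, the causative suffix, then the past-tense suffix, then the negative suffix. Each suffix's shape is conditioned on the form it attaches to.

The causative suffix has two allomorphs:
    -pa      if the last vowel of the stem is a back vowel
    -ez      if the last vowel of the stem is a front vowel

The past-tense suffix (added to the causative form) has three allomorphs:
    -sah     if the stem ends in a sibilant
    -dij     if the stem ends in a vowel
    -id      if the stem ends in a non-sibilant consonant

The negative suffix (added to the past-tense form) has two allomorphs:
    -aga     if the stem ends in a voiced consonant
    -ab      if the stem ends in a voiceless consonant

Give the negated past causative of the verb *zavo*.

The last vowel of *zavo* is /o/, which is a back vowel, so the causative suffix is -pa, giving *zavopa*.
The causative form *zavopa* — final sound /a/ (a vowel) → -dij → *zavopadij*.
The past-tense form *zavopadij* — final consonant /j/ (voiced) → -aga → *zavopadijaga*.

zavopadijaga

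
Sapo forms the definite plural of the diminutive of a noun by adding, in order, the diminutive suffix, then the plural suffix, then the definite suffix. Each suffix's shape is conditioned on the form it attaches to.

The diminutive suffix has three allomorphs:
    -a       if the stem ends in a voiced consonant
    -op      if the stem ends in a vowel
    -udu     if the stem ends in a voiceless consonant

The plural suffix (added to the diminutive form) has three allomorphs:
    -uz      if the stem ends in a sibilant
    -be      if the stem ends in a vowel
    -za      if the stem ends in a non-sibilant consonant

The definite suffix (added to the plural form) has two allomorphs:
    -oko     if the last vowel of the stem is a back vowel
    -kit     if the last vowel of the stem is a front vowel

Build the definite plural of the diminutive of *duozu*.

*duozu* — final sound /u/ (a vowel) → -op → *duozuop*.
The diminutive form *duozuop*: final sound = /p/, a non-sibilant consonant → -za → *duozuopza*.
The plural form *duozuopza*: last vowel = /a/, a back vowel → -oko → *duozuopzaoko*.

duozuopzaoko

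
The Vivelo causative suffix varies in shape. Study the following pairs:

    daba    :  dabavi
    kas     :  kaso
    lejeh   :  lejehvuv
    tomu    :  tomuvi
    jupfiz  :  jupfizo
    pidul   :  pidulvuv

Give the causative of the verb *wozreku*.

wozrekuvi

Looking at the final sound of each stem: -o when the stem ends in a sibilant (*kas*, *jupfiz*); -vuv when the stem ends in a non-sibilant consonant (*lejeh*, *pidul*); -vi when the stem ends in a vowel (*daba*, *tomu*).
*wozreku*: final sound = /u/, a vowel → -vi → *wozrekuvi*.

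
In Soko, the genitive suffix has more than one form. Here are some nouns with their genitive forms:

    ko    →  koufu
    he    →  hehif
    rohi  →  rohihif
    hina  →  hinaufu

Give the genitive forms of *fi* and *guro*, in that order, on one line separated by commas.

The pattern is front/back vowel harmony: -hif when the last vowel of the stem is a front vowel (*he*, *rohi*); -ufu when the last vowel of the stem is a back vowel (*ko*, *hina*).
Since the last vowel of *fi* is /i/ (a front vowel), it takes -hif, giving *fihif*.
*guro* — last vowel /o/ (a back vowel) → -ufu → *guroufu*.

fihif, guroufu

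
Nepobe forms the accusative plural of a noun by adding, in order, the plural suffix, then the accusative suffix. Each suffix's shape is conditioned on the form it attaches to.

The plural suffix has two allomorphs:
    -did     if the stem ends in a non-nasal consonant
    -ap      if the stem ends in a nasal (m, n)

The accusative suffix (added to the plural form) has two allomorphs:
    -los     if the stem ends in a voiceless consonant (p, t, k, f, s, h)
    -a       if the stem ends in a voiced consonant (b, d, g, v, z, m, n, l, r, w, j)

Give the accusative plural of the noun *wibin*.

Since the final consonant of *wibin* is /n/ (a nasal), it takes -ap, giving *wibinap*.
The plural form *wibinap*: final consonant = /p/, voiceless → -los → *wibinaplos*.

wibinaplos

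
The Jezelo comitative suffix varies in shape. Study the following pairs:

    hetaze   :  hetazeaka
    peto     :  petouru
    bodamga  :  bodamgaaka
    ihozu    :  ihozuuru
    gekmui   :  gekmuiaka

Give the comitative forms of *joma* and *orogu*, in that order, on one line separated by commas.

jomaaka, oroguuru

The pattern is rounding harmony: -uru when the last vowel of the stem is a rounded vowel (*peto*, *ihozu*); -aka when the last vowel of the stem is an unrounded vowel (*hetaze*, *bodamga*, *gekmui*).
The last vowel of *joma* is /a/, which is an unrounded vowel, so the suffix is -aka, giving *jomaaka*.
The last vowel of *orogu* is /u/, which is a rounded vowel, so the suffix is -uru, giving *oroguuru*.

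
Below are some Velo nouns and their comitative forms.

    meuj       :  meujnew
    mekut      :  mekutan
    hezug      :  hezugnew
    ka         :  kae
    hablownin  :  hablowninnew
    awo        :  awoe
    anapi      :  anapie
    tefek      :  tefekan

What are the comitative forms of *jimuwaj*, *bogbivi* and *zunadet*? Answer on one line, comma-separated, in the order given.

The pattern is voicing of the final sound: -an when the stem ends in a voiceless consonant (*mekut*, *tefek*); -new when the stem ends in a voiced consonant (*meuj*, *hezug*, *hablownin*); -e when the stem ends in a vowel (*ka*, *awo*, *anapi*).
*jimuwaj*: final sound = /j/, a voiced consonant → -new → *jimuwajnew*.
*bogbivi* — final sound /i/ (a vowel) → -e → *bogbivie*.
Since the final sound of *zunadet* is /t/ (a voiceless consonant), it takes -an, giving *zunadetan*.

jimuwajnew, bogbivie, zunadetan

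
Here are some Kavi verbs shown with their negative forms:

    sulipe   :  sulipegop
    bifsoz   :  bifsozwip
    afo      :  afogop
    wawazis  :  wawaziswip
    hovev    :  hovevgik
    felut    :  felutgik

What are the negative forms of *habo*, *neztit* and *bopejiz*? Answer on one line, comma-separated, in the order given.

Looking at the final sound of each stem: -wip when the stem ends in a sibilant (*bifsoz*, *wawazis*); -gik when the stem ends in a non-sibilant consonant (*hovev*, *felut*); -gop when the stem ends in a vowel (*sulipe*, *afo*).
*habo* — final sound /o/ (a vowel) → -gop → *habogop*.
*neztit*: final sound = /t/, a non-sibilant consonant → -gik → *neztitgik*.
Since the final sound of *bopejiz* is /z/ (a sibilant), it takes -wip, giving *bopejizwip*.

habogop, neztitgik, bopejizwip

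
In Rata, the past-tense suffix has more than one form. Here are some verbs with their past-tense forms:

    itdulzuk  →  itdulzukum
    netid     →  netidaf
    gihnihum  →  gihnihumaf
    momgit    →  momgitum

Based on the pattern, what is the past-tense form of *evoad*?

evoadaf

Looking at the final consonant of each stem: -um when the stem ends in a voiceless consonant (*itdulzuk*, *momgit*); -af when the stem ends in a voiced consonant (*netid*, *gihnihum*).
*evoad*: final consonant = /d/, voiced → -af → *evoadaf*.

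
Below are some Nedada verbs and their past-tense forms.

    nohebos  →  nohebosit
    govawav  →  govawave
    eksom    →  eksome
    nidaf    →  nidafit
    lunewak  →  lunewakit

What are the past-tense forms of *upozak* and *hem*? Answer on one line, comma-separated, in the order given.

upozakit, heme

The pattern is voicing of the final consonant: -it when the stem ends in a voiceless consonant (*nohebos*, *nidaf*, *lunewak*); -e when the stem ends in a voiced consonant (*govawav*, *eksom*).
*upozak* — final consonant /k/ (voiceless) → -it → *upozakit*.
*hem* — final consonant /m/ (voiced) → -e → *heme*.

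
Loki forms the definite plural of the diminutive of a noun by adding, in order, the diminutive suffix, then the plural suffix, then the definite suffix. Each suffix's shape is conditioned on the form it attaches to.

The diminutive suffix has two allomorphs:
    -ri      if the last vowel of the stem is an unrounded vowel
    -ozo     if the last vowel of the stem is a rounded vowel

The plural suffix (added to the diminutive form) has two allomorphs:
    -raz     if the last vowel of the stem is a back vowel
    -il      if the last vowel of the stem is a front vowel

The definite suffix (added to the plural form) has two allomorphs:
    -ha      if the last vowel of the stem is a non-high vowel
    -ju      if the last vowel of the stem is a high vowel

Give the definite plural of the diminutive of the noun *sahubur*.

sahuburozorazha

*sahubur*: last vowel = /u/, a rounded vowel → -ozo → *sahuburozo*.
The last vowel of the diminutive form *sahuburozo* is /o/, which is a back vowel, so the plural suffix is -raz, giving *sahuburozoraz*.
Since the last vowel of the plural form *sahuburozoraz* is /a/ (a non-high vowel), it takes -ha, giving *sahuburozorazha*.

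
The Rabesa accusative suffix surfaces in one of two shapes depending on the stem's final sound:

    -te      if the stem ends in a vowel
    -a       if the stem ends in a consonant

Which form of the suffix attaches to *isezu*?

-te

Since the final sound of *isezu* is /u/ (a vowel), it takes -te.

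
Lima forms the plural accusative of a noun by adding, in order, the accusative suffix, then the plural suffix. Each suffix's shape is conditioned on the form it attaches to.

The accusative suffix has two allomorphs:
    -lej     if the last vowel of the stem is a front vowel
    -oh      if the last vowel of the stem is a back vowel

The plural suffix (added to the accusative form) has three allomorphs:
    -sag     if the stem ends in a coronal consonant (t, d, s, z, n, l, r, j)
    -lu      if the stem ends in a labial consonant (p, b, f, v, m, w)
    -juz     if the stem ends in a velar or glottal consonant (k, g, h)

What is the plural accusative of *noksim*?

*noksim*: last vowel = /i/, a front vowel → -lej → *noksimlej*.
The accusative form *noksimlej*: final consonant = /j/, coronal → -sag → *noksimlejsag*.

noksimlejsag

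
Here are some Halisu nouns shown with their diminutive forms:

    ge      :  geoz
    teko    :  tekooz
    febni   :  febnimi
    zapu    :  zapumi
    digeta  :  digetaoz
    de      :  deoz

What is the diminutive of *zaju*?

zajumi

The suffix is conditioned by the last vowel: -mi when the last vowel of the stem is a high vowel (*febni*, *zapu*); -oz when the last vowel of the stem is a non-high vowel (*ge*, *teko*, *digeta*, *de*).
*zaju*: last vowel = /u/, a high vowel → -mi → *zajumi*.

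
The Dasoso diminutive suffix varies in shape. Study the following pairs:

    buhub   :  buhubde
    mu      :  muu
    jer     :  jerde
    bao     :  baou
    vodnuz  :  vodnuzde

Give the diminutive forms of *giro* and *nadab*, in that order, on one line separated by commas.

The pattern is consonant vs. vowel: -de when the stem ends in a consonant (*buhub*, *jer*, *vodnuz*); -u when the stem ends in a vowel (*mu*, *bao*).
*giro* — final sound /o/ (a vowel) → -u → *girou*.
*nadab* — final sound /b/ (a consonant) → -de → *nadabde*.

girou, nadabde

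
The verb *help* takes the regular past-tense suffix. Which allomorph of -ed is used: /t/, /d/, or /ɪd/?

The stem *help* ends in a voiceless consonant other than /t/.
The -ed suffix is realized as /ɪd/ after /t, d/; as /t/ after other voiceless consonants; and as /d/ after other voiced sounds.
So -ed on *help* is pronounced /t/.

/t/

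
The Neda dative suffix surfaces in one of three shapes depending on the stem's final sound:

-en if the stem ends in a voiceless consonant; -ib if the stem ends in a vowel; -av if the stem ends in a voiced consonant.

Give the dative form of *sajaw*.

sajawav

*sajaw* — final sound /w/ (a voiced consonant) → -av → *sajawav*.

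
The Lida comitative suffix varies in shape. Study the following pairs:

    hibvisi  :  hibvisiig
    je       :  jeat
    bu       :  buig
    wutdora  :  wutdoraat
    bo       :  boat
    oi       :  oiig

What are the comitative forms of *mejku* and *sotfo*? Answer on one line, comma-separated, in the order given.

mejkuig, sotfoat

The suffix is conditioned by the last vowel: -ig when the last vowel of the stem is a high vowel (*hibvisi*, *bu*, *oi*); -at when the last vowel of the stem is a non-high vowel (*je*, *wutdora*, *bo*).
The last vowel of *mejku* is /u/, which is a high vowel, so the suffix is -ig, giving *mejkuig*.
The last vowel of *sotfo* is /o/, which is a non-high vowel, so the suffix is -at, giving *sotfoat*.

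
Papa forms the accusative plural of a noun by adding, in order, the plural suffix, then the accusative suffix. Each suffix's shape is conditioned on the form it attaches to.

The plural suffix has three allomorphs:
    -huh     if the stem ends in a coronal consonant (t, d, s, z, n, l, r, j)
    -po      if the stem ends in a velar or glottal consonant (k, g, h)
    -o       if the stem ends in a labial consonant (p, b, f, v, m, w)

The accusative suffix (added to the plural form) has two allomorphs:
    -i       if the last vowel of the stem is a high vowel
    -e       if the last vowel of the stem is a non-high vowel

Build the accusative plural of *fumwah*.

fumwahpoe

Since the final consonant of *fumwah* is /h/ (velar/glottal), it takes -po, giving *fumwahpo*.
The plural form *fumwahpo* — last vowel /o/ (a non-high vowel) → -e → *fumwahpoe*.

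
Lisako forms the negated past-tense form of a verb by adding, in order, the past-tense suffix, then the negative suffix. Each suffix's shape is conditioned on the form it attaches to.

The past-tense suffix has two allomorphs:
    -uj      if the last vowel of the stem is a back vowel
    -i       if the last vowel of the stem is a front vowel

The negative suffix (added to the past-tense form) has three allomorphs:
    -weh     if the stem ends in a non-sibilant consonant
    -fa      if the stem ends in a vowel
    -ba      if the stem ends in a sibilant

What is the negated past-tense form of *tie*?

*tie* — last vowel /e/ (a front vowel) → -i → *tiei*.
The past-tense form *tiei*: final sound = /i/, a vowel → -fa → *tieifa*.

tieifa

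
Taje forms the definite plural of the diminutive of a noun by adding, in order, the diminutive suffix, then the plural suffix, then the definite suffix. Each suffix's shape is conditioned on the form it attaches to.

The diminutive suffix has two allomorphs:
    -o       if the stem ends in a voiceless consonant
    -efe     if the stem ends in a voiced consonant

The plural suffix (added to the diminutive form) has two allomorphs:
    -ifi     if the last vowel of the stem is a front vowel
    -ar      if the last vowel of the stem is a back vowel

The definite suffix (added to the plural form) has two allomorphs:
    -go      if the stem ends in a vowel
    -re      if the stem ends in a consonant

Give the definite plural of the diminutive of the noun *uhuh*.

uhuhoarre

*uhuh*: final consonant = /h/, voiceless → -o → *uhuho*.
Since the last vowel of the diminutive form *uhuho* is /o/ (a back vowel), it takes -ar, giving *uhuhoar*.
The plural form *uhuhoar* — final sound /r/ (a consonant) → -re → *uhuhoarre*.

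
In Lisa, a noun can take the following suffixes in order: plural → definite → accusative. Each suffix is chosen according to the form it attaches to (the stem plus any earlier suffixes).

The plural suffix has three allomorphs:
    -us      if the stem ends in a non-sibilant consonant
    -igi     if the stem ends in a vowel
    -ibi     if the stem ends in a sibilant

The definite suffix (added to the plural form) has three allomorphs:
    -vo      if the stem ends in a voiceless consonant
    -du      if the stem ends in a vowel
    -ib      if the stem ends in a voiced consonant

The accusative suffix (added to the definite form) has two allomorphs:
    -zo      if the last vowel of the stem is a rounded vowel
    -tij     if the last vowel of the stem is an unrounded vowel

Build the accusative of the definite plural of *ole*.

oleigiduzo

*ole*: final sound = /e/, a vowel → -igi → *oleigi*.
The plural form *oleigi* — final sound /i/ (a vowel) → -du → *oleigidu*.
The definite form *oleigidu*: last vowel = /u/, a rounded vowel → -zo → *oleigiduzo*.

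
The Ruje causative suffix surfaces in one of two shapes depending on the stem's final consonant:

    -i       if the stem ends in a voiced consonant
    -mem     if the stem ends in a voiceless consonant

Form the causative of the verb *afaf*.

The final consonant of *afaf* is /f/, which is voiceless, so the suffix is -mem, giving *afafmem*.

afafmem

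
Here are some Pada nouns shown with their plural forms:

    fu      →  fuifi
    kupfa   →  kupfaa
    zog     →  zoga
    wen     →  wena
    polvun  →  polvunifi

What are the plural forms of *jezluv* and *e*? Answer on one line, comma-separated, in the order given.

jezluvifi, ea

Looking at the last vowel of each stem: -ifi when the last vowel of the stem is a high vowel (*fu*, *polvun*); -a when the last vowel of the stem is a non-high vowel (*kupfa*, *zog*, *wen*).
Since the last vowel of *jezluv* is /u/ (a high vowel), it takes -ifi, giving *jezluvifi*.
*e* — last vowel /e/ (a non-high vowel) → -a → *ea*.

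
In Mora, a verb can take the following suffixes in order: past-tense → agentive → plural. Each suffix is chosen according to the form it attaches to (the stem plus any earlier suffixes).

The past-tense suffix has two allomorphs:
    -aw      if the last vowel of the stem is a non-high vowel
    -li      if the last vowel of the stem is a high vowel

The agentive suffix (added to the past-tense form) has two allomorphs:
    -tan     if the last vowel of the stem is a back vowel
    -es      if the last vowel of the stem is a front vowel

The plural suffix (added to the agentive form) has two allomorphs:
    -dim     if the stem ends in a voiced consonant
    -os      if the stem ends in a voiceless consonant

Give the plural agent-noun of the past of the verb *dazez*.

dazezawtandim

*dazez*: last vowel = /e/, a non-high vowel → -aw → *dazezaw*.
The past-tense form *dazezaw* — last vowel /a/ (a back vowel) → -tan → *dazezawtan*.
The agentive form *dazezawtan* — final consonant /n/ (voiced) → -dim → *dazezawtandim*.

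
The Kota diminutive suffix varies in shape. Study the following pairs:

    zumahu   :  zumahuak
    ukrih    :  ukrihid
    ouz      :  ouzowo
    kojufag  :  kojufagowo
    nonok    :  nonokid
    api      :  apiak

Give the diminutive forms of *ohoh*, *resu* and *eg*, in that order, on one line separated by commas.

The pattern is voicing of the final sound: -id when the stem ends in a voiceless consonant (*ukrih*, *nonok*); -owo when the stem ends in a voiced consonant (*ouz*, *kojufag*); -ak when the stem ends in a vowel (*zumahu*, *api*).
*ohoh* — final sound /h/ (a voiceless consonant) → -id → *ohohid*.
The final sound of *resu* is /u/, which is a vowel, so the suffix is -ak, giving *resuak*.
*eg*: final sound = /g/, a voiced consonant → -owo → *egowo*.

ohohid, resuak, egowo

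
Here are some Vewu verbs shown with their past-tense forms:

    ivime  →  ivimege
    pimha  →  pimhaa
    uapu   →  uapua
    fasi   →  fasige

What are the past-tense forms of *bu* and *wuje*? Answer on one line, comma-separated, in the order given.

bua, wujege

The suffix is conditioned by the last vowel: -ge when the last vowel of the stem is a front vowel (*ivime*, *fasi*); -a when the last vowel of the stem is a back vowel (*pimha*, *uapu*).
*bu*: last vowel = /u/, a back vowel → -a → *bua*.
The last vowel of *wuje* is /e/, which is a front vowel, so the suffix is -ge, giving *wujege*.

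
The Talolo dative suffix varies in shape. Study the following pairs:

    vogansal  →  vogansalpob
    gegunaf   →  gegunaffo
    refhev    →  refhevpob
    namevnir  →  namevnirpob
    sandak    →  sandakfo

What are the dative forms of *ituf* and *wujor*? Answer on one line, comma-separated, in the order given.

ituffo, wujorpob

The alternation tracks the final consonant of the stem — -fo when the stem ends in a voiceless consonant (*gegunaf*, *sandak*); -pob when the stem ends in a voiced consonant (*vogansal*, *refhev*, *namevnir*).
Since the final consonant of *ituf* is /f/ (voiceless), it takes -fo, giving *ituffo*.
*wujor* — final consonant /r/ (voiced) → -pob → *wujorpob*.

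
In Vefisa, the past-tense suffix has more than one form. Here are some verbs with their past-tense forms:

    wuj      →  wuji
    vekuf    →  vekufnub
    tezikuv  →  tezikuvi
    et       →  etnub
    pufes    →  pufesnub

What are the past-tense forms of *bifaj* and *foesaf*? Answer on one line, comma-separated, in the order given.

The suffix is conditioned by the final consonant: -nub when the stem ends in a voiceless consonant (*vekuf*, *et*, *pufes*); -i when the stem ends in a voiced consonant (*wuj*, *tezikuv*).
Since the final consonant of *bifaj* is /j/ (voiced), it takes -i, giving *bifaji*.
The final consonant of *foesaf* is /f/, which is voiceless, so the suffix is -nub, giving *foesafnub*.

bifaji, foesafnub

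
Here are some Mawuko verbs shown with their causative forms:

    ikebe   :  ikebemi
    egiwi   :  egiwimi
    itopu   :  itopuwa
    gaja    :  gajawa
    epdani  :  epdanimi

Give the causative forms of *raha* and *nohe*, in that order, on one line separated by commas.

Looking at the last vowel of each stem: -mi when the last vowel of the stem is a front vowel (*ikebe*, *egiwi*, *epdani*); -wa when the last vowel of the stem is a back vowel (*itopu*, *gaja*).
*raha*: last vowel = /a/, a back vowel → -wa → *rahawa*.
*nohe* — last vowel /e/ (a front vowel) → -mi → *nohemi*.

rahawa, nohemi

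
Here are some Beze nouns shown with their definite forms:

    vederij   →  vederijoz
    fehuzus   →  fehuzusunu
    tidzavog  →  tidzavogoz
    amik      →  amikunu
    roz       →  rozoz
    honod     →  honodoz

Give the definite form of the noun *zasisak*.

The alternation tracks the final consonant of the stem — -unu when the stem ends in a voiceless consonant (*fehuzus*, *amik*); -oz when the stem ends in a voiced consonant (*vederij*, *tidzavog*, *roz*, *honod*).
The final consonant of *zasisak* is /k/, which is voiceless, so the suffix is -unu, giving *zasisakunu*.

zasisakunu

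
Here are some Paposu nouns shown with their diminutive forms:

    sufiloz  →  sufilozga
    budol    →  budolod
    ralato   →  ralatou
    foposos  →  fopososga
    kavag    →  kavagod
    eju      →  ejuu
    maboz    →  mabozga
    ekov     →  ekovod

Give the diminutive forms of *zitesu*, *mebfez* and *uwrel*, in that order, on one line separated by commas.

zitesuu, mebfezga, uwrelod

Looking at the final sound of each stem: -ga when the stem ends in a sibilant (*sufiloz*, *foposos*, *maboz*); -od when the stem ends in a non-sibilant consonant (*budol*, *kavag*, *ekov*); -u when the stem ends in a vowel (*ralato*, *eju*).
*zitesu* — final sound /u/ (a vowel) → -u → *zitesuu*.
*mebfez*: final sound = /z/, a sibilant → -ga → *mebfezga*.
The final sound of *uwrel* is /l/, which is a non-sibilant consonant, so the suffix is -od, giving *uwrelod*.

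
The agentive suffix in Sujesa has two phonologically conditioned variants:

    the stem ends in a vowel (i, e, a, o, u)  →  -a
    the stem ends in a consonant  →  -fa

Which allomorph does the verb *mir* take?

-fa

The final sound of *mir* is /r/, which is a consonant, so the suffix is -fa.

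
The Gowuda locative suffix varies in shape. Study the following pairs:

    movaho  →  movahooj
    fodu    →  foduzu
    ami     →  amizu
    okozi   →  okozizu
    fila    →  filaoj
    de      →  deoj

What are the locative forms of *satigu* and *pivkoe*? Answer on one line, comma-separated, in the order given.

The suffix is conditioned by the last vowel: -zu when the last vowel of the stem is a high vowel (*fodu*, *ami*, *okozi*); -oj when the last vowel of the stem is a non-high vowel (*movaho*, *fila*, *de*).
*satigu* — last vowel /u/ (a high vowel) → -zu → *satiguzu*.
Since the last vowel of *pivkoe* is /e/ (a non-high vowel), it takes -oj, giving *pivkoeoj*.

satiguzu, pivkoeoj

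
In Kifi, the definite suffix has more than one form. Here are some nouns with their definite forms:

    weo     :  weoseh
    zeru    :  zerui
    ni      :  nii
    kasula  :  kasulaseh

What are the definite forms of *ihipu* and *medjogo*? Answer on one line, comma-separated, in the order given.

The suffix is conditioned by the last vowel: -i when the last vowel of the stem is a high vowel (*zeru*, *ni*); -seh when the last vowel of the stem is a non-high vowel (*weo*, *kasula*).
Since the last vowel of *ihipu* is /u/ (a high vowel), it takes -i, giving *ihipui*.
Since the last vowel of *medjogo* is /o/ (a non-high vowel), it takes -seh, giving *medjogoseh*.

ihipui, medjogoseh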